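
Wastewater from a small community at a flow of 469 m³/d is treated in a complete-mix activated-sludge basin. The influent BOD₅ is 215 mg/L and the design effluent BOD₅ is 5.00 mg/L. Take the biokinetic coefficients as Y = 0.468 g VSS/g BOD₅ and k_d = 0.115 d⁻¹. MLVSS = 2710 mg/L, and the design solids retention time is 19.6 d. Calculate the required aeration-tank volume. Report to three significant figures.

V ≈ 102 m³

From the SRT design equation V = Y Q (S₀−S) θ_c / [X (1 + k_d θ_c)] = 0.468 × 469 × (215 − 5.00) × 19.6 / [2710 × (1 + 0.115 × 19.6)] = 9.03×10^5 / 8818 = 102.4 m³.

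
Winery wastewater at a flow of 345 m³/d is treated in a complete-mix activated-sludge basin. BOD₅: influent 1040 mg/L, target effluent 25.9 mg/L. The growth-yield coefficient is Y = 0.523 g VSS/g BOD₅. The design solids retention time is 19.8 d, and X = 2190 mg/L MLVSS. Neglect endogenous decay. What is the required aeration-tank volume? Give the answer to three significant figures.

V·X = Y·Q·ΔS·θ_c gives V = 0.523 × 345 × (1040 − 25.9) × 19.8 / 2190 = 1654 m³.

V ≈ 1650 m³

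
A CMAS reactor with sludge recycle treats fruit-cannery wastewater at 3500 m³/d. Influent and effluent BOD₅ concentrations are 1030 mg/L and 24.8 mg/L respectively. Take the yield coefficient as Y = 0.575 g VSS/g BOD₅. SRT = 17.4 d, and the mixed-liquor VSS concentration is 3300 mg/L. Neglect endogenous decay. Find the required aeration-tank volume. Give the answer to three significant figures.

With k_d = 0 the design equation reduces to V = Y Q (S₀−S) θ_c / X = 0.575 × 3500 × (1030 − 24.8) × 17.4 / 3300 = 10667 m³.

V ≈ 10700 m³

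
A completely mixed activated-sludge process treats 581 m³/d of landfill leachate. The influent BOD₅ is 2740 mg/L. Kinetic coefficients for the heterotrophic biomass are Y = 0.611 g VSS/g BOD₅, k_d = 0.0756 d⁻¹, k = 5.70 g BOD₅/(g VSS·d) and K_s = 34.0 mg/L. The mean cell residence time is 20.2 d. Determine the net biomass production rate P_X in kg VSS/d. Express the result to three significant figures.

From the Monod/SRT balance for a CMAS, S = K_s·(1+k_d θ_c)/[θ_c·(Y k − k_d) − 1] = 34.0 × (1 + 0.0756 × 20.2) / [20.2 × (0.611 × 5.70 − 0.0756) − 1] = 85.92 / 67.82 = 1.267 mg/L.
The observed yield is Y_obs = Y/(1 + k_d·θ_c) = 0.611 / (1 + 0.0756 × 20.2) = 0.611 / 2.527 = 0.2418 g VSS per g BOD₅ removed.
Mass of BOD₅ removed per day: Q(S₀ − S) = 581 × 2739 g/m³ = 1591 kg/d.
So the net sludge growth is P_X = 0.2418 × 1591 = 384.7 kg VSS/d.

P_X ≈ 385 kg VSS/d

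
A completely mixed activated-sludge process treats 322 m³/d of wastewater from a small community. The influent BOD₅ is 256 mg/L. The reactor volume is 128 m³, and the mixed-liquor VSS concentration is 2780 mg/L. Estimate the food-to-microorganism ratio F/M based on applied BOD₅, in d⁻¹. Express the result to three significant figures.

F/M = Q·S₀ / (V·X) = 322 × 256 / (128.0 × 2780) = 0.2317 g BOD₅·(g VSS·d)⁻¹.

F/M ≈ 0.232 d⁻¹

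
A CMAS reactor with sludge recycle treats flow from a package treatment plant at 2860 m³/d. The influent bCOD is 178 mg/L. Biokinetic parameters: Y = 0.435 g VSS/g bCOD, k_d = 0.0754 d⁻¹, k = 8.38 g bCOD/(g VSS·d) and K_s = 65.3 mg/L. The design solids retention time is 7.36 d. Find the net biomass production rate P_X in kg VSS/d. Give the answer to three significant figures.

From the Monod/SRT balance for a CMAS, S = K_s·(1+k_d θ_c)/[θ_c·(Y k − k_d) − 1] = 65.3 × (1 + 0.0754 × 7.36) / [7.36 × (0.435 × 8.38 − 0.0754) − 1] = 101.5 / 25.27 = 4.017 mg/L.
Y_obs = Y / (1 + k_d θ_c) = 0.435 / (1 + 0.0754 × 7.36) = 0.435 / 1.555 = 0.2798.
Q·(S₀ − S) = 2860 × (178 − 4.02) × 10⁻³ = 497.6 kg/d removed.
So the net sludge growth is P_X = 0.2798 × 497.6 = 139.2 kg VSS/d.

P_X ≈ 139 kg VSS/d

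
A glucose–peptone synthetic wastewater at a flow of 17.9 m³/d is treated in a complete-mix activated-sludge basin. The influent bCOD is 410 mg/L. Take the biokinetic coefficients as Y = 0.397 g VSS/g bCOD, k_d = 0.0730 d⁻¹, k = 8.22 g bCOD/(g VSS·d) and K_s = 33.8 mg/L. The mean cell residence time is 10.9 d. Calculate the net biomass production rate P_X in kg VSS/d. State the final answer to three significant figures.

For a completely mixed reactor with recycle the Lawrence–McCarty relation gives S = K_s·(1 + k_d·θ_c) / [θ_c·(Y·k − k_d) − 1] = 33.8 × (1 + 0.0730 × 10.9) / [10.9 × (0.397 × 8.22 − 0.0730) − 1] = 60.69 / 33.77 = 1.797 mg/L.
The observed yield is Y_obs = Y/(1 + k_d·θ_c) = 0.397 / (1 + 0.0730 × 10.9) = 0.397 / 1.796 = 0.2211 g VSS per g bCOD removed.
Q·(S₀ − S) = 17.9 × (410 − 1.80) × 10⁻³ = 7.307 kg/d removed.
Net biomass production P_X = Y_obs × Q·(S₀ − S) = 0.2211 × 7.307 = 1.615 kg VSS/d.

P_X ≈ 1.62 kg VSS/d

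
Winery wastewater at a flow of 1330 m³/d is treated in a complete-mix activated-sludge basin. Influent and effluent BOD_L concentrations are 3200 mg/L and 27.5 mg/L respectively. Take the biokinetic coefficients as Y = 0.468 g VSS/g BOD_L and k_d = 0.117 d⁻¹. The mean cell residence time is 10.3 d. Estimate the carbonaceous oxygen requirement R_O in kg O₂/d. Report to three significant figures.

Correct the yield for decay: Y_obs = Y/(1 + k_d θ_c) = 0.468 / (1 + 0.117 × 10.3) = 0.468 / 2.205 = 0.2122.
Substrate removed = Q·(S₀ − S) = 1330 m³/d × (3200 − 27.5) g/m³ = 4.22×10^6 g/d = 4219 kg/d.
Net sludge production P_X = 0.2122 × 4219 = 895.5 kg VSS/d.
Carbonaceous O₂ demand = substrate oxidised − cell-mass equivalent = 4219 − 1.42 × 895.5 = 2948 kg O₂/d.

R_O ≈ 2950 kg O₂/d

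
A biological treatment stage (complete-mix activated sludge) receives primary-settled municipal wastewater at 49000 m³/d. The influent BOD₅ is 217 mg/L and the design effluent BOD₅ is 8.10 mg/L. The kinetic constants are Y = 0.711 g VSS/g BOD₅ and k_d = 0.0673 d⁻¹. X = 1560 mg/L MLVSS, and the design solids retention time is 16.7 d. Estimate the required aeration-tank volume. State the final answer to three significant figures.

V ≈ 36700 m³

From the SRT design equation V = Y Q (S₀−S) θ_c / [X (1 + k_d θ_c)] = 0.711 × 49000 × (217 − 8.10) × 16.7 / [1560 × (1 + 0.0673 × 16.7)] = 1.22×10^8 / 3313 = 36683 m³.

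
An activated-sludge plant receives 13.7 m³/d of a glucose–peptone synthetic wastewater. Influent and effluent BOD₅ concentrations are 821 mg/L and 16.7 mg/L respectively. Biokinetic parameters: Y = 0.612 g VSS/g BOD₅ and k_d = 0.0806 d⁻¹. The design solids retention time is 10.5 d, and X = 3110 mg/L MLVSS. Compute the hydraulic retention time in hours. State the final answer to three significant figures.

τ ≈ 21.6 h

Rearranging the biomass balance for a CMAS with decay, V = Y·Q·ΔS·θ_c / [X·(1+k_d θ_c)] = 0.612 × 13.7 × (821 − 16.7) × 10.5 / [3110 × (1 + 0.0806 × 10.5)] = 7.08×10^4 / 5742 = 12.33 m³.
Hydraulic retention time τ = V/Q = 12.33 / 13.7 = 0.9001 d = 21.60 h.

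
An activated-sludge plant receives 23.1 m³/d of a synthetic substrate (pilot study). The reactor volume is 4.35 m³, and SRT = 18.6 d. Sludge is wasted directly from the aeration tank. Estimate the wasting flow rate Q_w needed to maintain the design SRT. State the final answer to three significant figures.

Q_w ≈ 0.234 m³/d

For wasting at MLVSS concentration, Q_w = V/θ_c = 4.350/18.6 = 0.2339 m³/d.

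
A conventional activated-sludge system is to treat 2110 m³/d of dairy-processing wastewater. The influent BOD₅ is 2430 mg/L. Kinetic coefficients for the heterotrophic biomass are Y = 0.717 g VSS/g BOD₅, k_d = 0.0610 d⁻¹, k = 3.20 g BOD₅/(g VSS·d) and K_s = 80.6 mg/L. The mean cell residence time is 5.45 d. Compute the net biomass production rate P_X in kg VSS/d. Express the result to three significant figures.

P_X ≈ 2750 kg VSS/d

From the Monod/SRT balance for a CMAS, S = K_s·(1+k_d θ_c)/[θ_c·(Y k − k_d) − 1] = 80.6 × (1 + 0.0610 × 5.45) / [5.45 × (0.717 × 3.20 − 0.0610) − 1] = 107.4 / 11.17 = 9.613 mg/L.
Correct the yield for decay: Y_obs = Y/(1 + k_d θ_c) = 0.717 / (1 + 0.0610 × 5.45) = 0.717 / 1.332 = 0.5381.
ΔS = 2430 − 9.61 = 2420 mg/L, so the substrate removal rate is 2110 × 2420/1000 = 5107 kg BOD₅/d.
P_X = Y_obs · Q(S₀ − S) = 0.5381 × 5107 = 2748 kg VSS/d.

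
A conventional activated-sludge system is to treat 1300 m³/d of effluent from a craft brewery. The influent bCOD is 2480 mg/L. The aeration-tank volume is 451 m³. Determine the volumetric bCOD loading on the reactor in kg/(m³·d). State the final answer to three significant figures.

Volumetric loading L_v = Q·S₀ / V = 1300 × 2480 g/m³ / 451.0 m³ = 7149 g/(m³·d) = 7.149 kg bCOD/(m³·d).

L_v ≈ 7.15 kg bCOD/(m³·d)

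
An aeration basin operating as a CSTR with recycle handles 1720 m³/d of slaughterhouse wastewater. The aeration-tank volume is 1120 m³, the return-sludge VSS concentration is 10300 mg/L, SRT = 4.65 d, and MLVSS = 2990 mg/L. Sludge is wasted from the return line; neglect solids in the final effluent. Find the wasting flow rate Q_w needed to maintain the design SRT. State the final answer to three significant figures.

Q_w ≈ 69.9 m³/d

θ_c = V·X/(Q_w·X_r) when wasting from the recycle, so Q_w = V·X/(θ_c·X_r) = 1120 × 2990 / (4.65 × 10300) = 69.92 m³/d.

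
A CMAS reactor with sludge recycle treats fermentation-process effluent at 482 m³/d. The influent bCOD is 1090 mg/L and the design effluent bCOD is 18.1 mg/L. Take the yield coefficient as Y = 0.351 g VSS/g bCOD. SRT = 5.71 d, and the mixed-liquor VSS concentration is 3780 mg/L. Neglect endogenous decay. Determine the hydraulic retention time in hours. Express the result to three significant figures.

τ ≈ 13.6 h

V·X = Y·Q·ΔS·θ_c gives V = 0.351 × 482 × (1090 − 18.1) × 5.71 / 3780 = 273.9 m³.
HRT = V/Q = 273.9 m³ / 482 m³·d⁻¹ = 0.5683 d × 24 = 13.64 h.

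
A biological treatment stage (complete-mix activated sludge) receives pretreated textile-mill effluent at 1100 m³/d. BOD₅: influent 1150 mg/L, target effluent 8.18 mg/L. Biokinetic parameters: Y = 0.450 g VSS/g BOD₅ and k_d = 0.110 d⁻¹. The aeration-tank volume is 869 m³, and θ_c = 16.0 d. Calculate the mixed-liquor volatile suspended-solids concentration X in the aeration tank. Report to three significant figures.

X ≈ 3770 mg/L

X = Y·Q·ΔS·θ_c / [V·(1 + k_d θ_c)] = 0.450 × 1100 × (1150 − 8.18) × 16.0 / [869 × (1 + 0.110 × 16.0)] = 3770 mg/L.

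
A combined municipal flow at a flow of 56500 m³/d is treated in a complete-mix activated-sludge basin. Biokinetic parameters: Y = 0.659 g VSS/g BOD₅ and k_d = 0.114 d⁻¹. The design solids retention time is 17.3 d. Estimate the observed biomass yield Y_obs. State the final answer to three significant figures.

Y_obs ≈ 0.222 g VSS/g BOD₅

Observed yield with endogenous decay: Y_obs = Y / (1 + k_d·θ_c) = 0.659 / (1 + 0.114 × 17.3) = 0.659 / 2.972 = 0.2217 g VSS/g BOD₅.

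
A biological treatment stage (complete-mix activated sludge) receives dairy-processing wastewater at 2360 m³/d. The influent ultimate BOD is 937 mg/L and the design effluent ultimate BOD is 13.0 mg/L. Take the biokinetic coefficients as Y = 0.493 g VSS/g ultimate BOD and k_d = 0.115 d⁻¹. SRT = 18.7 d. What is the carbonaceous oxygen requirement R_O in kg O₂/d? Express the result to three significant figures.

The observed yield is Y_obs = Y/(1 + k_d·θ_c) = 0.493 / (1 + 0.115 × 18.7) = 0.493 / 3.151 = 0.1565 g VSS per g ultimate BOD removed.
Q·(S₀ − S) = 2360 × (937 − 13.0) × 10⁻³ = 2181 kg/d removed.
Biomass synthesised: P_X = Y_obs × 2181 = 341.2 kg VSS/d.
R_O = Q·ΔS − 1.42 P_X = 2181 − 484.6 = 1696 kg O₂/d.

R_O ≈ 1700 kg O₂/d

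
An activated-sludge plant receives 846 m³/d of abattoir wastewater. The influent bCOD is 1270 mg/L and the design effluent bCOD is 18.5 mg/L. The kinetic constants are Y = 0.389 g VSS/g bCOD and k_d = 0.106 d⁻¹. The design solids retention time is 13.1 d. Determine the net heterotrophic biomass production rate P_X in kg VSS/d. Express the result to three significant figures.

P_X ≈ 172 kg VSS/d

Y_obs = Y / (1 + k_d θ_c) = 0.389 / (1 + 0.106 × 13.1) = 0.389 / 2.389 = 0.1629.
Substrate removed = Q·(S₀ − S) = 846 m³/d × (1270 − 18.5) g/m³ = 1.06×10^6 g/d = 1059 kg/d.
So the net sludge growth is P_X = 0.1629 × 1059 = 172.4 kg VSS/d.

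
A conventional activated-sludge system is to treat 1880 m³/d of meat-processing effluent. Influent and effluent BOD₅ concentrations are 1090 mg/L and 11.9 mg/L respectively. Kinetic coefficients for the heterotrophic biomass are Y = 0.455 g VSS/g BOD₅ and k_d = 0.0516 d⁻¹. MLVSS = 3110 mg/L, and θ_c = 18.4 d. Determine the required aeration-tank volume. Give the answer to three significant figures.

V ≈ 2800 m³

Steady-state biomass mass balance: V·X·(1 + k_d·θ_c) = Y·Q·(S₀ − S)·θ_c, so V = 0.455 × 1880 × (1090 − 11.9) × 18.4 / [3110 × (1 + 0.0516 × 18.4)] = 1.7×10^7 / 6063 = 2799 m³.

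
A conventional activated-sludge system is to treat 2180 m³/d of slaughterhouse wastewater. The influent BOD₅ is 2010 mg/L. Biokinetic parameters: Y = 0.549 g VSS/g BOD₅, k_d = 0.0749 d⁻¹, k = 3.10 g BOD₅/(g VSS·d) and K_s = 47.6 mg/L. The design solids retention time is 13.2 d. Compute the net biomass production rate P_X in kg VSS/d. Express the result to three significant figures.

P_X ≈ 1210 kg VSS/d

From the Monod/SRT balance for a CMAS, S = K_s·(1+k_d θ_c)/[θ_c·(Y k − k_d) − 1] = 47.6 × (1 + 0.0749 × 13.2) / [13.2 × (0.549 × 3.10 − 0.0749) − 1] = 94.66 / 20.48 = 4.623 mg/L.
Correct the yield for decay: Y_obs = Y/(1 + k_d θ_c) = 0.549 / (1 + 0.0749 × 13.2) = 0.549 / 1.989 = 0.2761.
Q·(S₀ − S) = 2180 × (2010 − 4.62) × 10⁻³ = 4372 kg/d removed.
Biomass produced: P_X = Y_obs·Q·ΔS = 0.2761 × 4372 ≈ 1207 kg VSS/d.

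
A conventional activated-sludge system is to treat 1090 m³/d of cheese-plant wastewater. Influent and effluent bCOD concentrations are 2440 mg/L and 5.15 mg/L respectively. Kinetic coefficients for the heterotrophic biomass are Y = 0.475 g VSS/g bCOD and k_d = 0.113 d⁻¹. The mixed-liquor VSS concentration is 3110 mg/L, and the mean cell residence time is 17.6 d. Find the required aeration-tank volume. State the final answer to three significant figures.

V ≈ 2390 m³

From the SRT design equation V = Y Q (S₀−S) θ_c / [X (1 + k_d θ_c)] = 0.475 × 1090 × (2440 − 5.15) × 17.6 / [3110 × (1 + 0.113 × 17.6)] = 2.22×10^7 / 9295 = 2387 m³.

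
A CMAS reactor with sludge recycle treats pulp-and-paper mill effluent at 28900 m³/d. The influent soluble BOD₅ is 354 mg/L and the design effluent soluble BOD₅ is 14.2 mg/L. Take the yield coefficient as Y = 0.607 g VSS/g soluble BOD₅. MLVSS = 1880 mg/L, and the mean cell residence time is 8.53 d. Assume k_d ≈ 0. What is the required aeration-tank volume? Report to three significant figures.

Biomass mass balance (decay neglected): V·X = Y·Q·(S₀ − S)·θ_c, so V = 0.607 × 28900 × (354 − 14.2) × 8.53 / 1880 = 27046 m³.

V ≈ 27000 m³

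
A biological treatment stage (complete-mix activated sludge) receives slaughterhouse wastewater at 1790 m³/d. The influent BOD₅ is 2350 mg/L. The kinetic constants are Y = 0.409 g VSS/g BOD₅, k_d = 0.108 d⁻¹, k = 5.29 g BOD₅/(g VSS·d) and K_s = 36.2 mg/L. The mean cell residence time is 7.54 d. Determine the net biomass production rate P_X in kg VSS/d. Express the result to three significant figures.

From the Monod/SRT balance for a CMAS, S = K_s·(1+k_d θ_c)/[θ_c·(Y k − k_d) − 1] = 36.2 × (1 + 0.108 × 7.54) / [7.54 × (0.409 × 5.29 − 0.108) − 1] = 65.68 / 14.50 = 4.530 mg/L.
Observed yield with endogenous decay: Y_obs = Y / (1 + k_d·θ_c) = 0.409 / (1 + 0.108 × 7.54) = 0.409 / 1.814 = 0.2254 g VSS/g BOD₅.
Substrate removed = Q·(S₀ − S) = 1790 m³/d × (2350 − 4.53) g/m³ = 4.2×10^6 g/d = 4198 kg/d.
Net biomass production P_X = Y_obs × Q·(S₀ − S) = 0.2254 × 4198 = 946.4 kg VSS/d.

P_X ≈ 946 kg VSS/d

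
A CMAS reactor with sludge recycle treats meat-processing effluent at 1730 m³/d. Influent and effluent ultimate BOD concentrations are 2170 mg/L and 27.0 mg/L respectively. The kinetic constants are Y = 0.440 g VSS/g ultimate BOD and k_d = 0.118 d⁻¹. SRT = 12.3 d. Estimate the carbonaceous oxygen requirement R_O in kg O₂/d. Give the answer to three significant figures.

R_O ≈ 2760 kg O₂/d

Y_obs = Y / (1 + k_d θ_c) = 0.440 / (1 + 0.118 × 12.3) = 0.440 / 2.451 = 0.1795.
ΔS = 2170 − 27.0 = 2143 mg/L, so the substrate removal rate is 1730 × 2143/1000 = 3707 kg ultimate BOD/d.
P_X = Y_obs·Q·(S₀ − S) = 0.1795 × 3707 = 665.4 kg VSS/d.
Carbonaceous O₂ demand = substrate oxidised − cell-mass equivalent = 3707 − 1.42 × 665.4 = 2762 kg O₂/d.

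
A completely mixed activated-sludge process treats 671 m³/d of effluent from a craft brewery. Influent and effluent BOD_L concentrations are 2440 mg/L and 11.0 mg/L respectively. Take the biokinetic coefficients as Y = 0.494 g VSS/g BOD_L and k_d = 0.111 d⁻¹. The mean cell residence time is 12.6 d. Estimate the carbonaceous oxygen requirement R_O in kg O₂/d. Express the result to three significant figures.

R_O ≈ 1150 kg O₂/d

Correct the yield for decay: Y_obs = Y/(1 + k_d θ_c) = 0.494 / (1 + 0.111 × 12.6) = 0.494 / 2.399 = 0.2060.
ΔS = 2440 − 11.0 = 2429 mg/L, so the substrate removal rate is 671 × 2429/1000 = 1630 kg BOD_L/d.
Biomass synthesised: P_X = Y_obs × 1630 = 335.7 kg VSS/d.
Carbonaceous O₂ demand = substrate oxidised − cell-mass equivalent = 1630 − 1.42 × 335.7 = 1153 kg O₂/d.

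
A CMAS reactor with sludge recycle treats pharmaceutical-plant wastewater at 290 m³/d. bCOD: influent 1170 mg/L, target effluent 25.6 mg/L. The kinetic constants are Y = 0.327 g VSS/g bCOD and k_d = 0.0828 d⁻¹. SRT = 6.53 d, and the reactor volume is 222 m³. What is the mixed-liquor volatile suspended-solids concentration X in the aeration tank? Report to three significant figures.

Solving the biomass balance for X: X = Y Q (S₀−S) θ_c / [V (1+k_d θ_c)] = 0.327 × 290 × (1170 − 25.6) × 6.53 / [222 × (1 + 0.0828 × 6.53)] = 2072 mg/L.

X ≈ 2070 mg/L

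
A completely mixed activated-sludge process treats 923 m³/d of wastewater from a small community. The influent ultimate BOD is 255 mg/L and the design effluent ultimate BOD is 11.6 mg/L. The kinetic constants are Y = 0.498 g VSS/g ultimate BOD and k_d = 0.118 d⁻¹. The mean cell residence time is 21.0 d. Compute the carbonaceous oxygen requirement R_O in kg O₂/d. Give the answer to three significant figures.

R_O ≈ 179 kg O₂/d

Correct the yield for decay: Y_obs = Y/(1 + k_d θ_c) = 0.498 / (1 + 0.118 × 21.0) = 0.498 / 3.478 = 0.1432.
ΔS = 255 − 11.6 = 243.4 mg/L, so the substrate removal rate is 923 × 243.4/1000 = 224.7 kg ultimate BOD/d.
Biomass synthesised: P_X = Y_obs × 224.7 = 32.17 kg VSS/d.
R_O = Q·(S₀ − S) − 1.42·P_X = 224.7 − 1.42 × 32.17 = 179.0 kg O₂/d.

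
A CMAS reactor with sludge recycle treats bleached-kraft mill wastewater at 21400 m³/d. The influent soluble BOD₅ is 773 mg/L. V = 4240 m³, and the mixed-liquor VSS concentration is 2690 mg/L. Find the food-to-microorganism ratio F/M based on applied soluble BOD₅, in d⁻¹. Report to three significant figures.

F/M ≈ 1.45 d⁻¹

F/M = Q·S₀ / (V·X) = 21400 × 773 / (4240 × 2690) = 1.450 g soluble BOD₅·(g VSS·d)⁻¹.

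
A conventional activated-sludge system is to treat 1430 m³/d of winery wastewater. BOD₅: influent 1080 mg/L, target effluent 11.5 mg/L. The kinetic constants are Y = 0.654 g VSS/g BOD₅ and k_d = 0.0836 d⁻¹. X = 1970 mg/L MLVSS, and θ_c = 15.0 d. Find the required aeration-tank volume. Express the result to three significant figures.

Steady-state biomass mass balance: V·X·(1 + k_d·θ_c) = Y·Q·(S₀ − S)·θ_c, so V = 0.654 × 1430 × (1080 − 11.5) × 15.0 / [1970 × (1 + 0.0836 × 15.0)] = 1.5×10^7 / 4440 = 3376 m³.

V ≈ 3380 m³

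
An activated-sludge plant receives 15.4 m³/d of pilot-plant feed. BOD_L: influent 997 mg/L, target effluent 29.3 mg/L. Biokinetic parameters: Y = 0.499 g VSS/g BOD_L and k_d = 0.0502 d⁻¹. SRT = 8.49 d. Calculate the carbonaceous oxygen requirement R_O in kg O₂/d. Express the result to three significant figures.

Observed yield with endogenous decay: Y_obs = Y / (1 + k_d·θ_c) = 0.499 / (1 + 0.0502 × 8.49) = 0.499 / 1.426 = 0.3499 g VSS/g BOD_L.
Mass of BOD_L removed per day: Q(S₀ − S) = 15.4 × 967.7 g/m³ = 14.90 kg/d.
P_X = Y_obs·Q·(S₀ − S) = 0.3499 × 14.90 = 5.214 kg VSS/d.
Carbonaceous O₂ demand = substrate oxidised − cell-mass equivalent = 14.90 − 1.42 × 5.214 = 7.499 kg O₂/d.

R_O ≈ 7.50 kg O₂/d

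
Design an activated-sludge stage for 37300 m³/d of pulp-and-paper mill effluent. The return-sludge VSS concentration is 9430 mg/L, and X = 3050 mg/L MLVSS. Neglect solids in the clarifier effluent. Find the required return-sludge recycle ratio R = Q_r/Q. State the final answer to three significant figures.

R ≈ 0.478

R = Q_r/Q = X/(X_r − X) = 3050 / (9430 − 3050) = 0.4781.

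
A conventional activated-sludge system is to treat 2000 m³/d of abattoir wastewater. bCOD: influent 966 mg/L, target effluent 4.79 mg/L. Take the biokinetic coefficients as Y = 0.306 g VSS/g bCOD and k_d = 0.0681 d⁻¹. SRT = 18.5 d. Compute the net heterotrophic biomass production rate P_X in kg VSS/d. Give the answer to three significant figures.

Correct the yield for decay: Y_obs = Y/(1 + k_d θ_c) = 0.306 / (1 + 0.0681 × 18.5) = 0.306 / 2.260 = 0.1354.
Substrate removed = Q·(S₀ − S) = 2000 m³/d × (966 − 4.79) g/m³ = 1.92×10^6 g/d = 1922 kg/d.
So the net sludge growth is P_X = 0.1354 × 1922 = 260.3 kg VSS/d.

P_X ≈ 260 kg VSS/d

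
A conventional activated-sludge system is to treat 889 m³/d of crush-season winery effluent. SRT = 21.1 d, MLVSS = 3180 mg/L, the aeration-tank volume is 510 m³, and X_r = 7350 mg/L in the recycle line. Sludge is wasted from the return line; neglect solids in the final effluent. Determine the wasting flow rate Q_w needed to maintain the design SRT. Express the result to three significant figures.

Q_w = (V·X)/(θ_c X_r) = 510.0 × 3180 / (21.1 × 7350) = 10.46 m³/d.

Q_w ≈ 10.5 m³/d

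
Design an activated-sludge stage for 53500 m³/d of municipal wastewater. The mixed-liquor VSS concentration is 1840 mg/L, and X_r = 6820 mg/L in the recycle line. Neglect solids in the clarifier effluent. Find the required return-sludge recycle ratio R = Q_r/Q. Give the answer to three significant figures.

R ≈ 0.369

R = Q_r/Q = X/(X_r − X) = 1840 / (6820 − 1840) = 0.3695.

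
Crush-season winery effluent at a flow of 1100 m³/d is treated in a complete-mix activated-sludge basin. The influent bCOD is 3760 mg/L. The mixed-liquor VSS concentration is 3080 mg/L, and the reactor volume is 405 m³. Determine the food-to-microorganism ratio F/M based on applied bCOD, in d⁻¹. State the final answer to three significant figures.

F/M = applied load / biomass = Q·S₀/(V·X) = 1100 × 3760 / (405.0 × 3080) = 3.316 d⁻¹.

F/M ≈ 3.32 d⁻¹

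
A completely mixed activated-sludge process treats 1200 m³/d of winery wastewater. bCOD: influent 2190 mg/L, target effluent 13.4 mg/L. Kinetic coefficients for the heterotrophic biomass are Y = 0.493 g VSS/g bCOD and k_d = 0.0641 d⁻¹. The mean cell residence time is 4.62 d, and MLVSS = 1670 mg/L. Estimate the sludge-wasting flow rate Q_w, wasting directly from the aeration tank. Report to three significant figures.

Rearranging the biomass balance for a CMAS with decay, V = Y·Q·ΔS·θ_c / [X·(1+k_d θ_c)] = 0.493 × 1200 × (2190 − 13.4) × 4.62 / [1670 × (1 + 0.0641 × 4.62)] = 5.95×10^6 / 2165 = 2748 m³.
Wasting from the aeration tank: Q_w = V / θ_c = 2748 / 4.62 = 594.9 m³/d.

Q_w ≈ 595 m³/d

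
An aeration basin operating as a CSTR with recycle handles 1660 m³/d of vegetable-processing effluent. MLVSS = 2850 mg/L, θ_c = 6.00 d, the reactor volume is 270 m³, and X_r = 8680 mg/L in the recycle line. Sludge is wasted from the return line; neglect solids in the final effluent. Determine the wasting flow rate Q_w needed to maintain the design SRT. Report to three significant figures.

Q_w ≈ 14.8 m³/d

θ_c = V·X/(Q_w·X_r) when wasting from the recycle, so Q_w = V·X/(θ_c·X_r) = 270.0 × 2850 / (6.00 × 8680) = 14.78 m³/d.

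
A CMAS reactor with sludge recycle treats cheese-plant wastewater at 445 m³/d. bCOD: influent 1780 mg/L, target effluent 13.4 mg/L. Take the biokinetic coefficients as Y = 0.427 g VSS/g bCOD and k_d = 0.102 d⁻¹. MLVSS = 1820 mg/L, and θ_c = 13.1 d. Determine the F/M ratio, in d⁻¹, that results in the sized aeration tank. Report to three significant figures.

F/M ≈ 0.421 d⁻¹

From the SRT design equation V = Y Q (S₀−S) θ_c / [X (1 + k_d θ_c)] = 0.427 × 445 × (1780 − 13.4) × 13.1 / [1820 × (1 + 0.102 × 13.1)] = 4.4×10^6 / 4252 = 1034 m³.
F/M = applied load / biomass = Q·S₀/(V·X) = 445 × 1780 / (1034 × 1820) = 0.4208 d⁻¹.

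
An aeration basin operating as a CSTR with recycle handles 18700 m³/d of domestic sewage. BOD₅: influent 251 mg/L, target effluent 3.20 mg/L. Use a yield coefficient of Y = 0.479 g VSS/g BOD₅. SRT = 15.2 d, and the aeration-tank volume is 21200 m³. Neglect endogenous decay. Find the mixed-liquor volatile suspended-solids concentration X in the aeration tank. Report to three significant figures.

From V·X = Y·Q·(S₀ − S)·θ_c (decay neglected): X = 0.479 × 18700 × (251 − 3.20) × 15.2 / 21200 = 1591 mg/L.

X ≈ 1590 mg/L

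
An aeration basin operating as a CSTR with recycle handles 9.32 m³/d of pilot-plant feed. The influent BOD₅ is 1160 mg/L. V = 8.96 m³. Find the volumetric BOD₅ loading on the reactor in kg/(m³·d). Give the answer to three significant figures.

Volumetric loading L_v = Q·S₀ / V = 9.32 × 1160 g/m³ / 8.960 m³ = 1207 g/(m³·d) = 1.207 kg BOD₅/(m³·d).

L_v ≈ 1.21 kg BOD₅/(m³·d)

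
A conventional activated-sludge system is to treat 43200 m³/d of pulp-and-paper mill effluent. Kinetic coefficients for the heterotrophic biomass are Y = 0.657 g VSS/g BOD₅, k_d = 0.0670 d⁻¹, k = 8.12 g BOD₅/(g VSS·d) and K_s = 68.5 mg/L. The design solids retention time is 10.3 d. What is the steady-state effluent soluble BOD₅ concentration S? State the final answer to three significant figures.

Effluent substrate depends only on kinetics and SRT: S = K_s(1 + k_d θ_c) / [θ_c(Yk − k_d) − 1] = 68.5 × (1 + 0.0670 × 10.3) / [10.3 × (0.657 × 8.12 − 0.0670) − 1] = 115.8 / 53.26 = 2.174 mg/L.

S ≈ 2.17 mg/L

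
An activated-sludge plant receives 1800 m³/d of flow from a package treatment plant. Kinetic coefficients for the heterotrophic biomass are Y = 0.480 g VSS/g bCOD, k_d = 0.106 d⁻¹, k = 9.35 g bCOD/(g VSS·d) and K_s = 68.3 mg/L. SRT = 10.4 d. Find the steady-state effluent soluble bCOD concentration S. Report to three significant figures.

Effluent substrate depends only on kinetics and SRT: S = K_s(1 + k_d θ_c) / [θ_c(Yk − k_d) − 1] = 68.3 × (1 + 0.106 × 10.4) / [10.4 × (0.480 × 9.35 − 0.106) − 1] = 143.6 / 44.57 = 3.222 mg/L.

S ≈ 3.22 mg/L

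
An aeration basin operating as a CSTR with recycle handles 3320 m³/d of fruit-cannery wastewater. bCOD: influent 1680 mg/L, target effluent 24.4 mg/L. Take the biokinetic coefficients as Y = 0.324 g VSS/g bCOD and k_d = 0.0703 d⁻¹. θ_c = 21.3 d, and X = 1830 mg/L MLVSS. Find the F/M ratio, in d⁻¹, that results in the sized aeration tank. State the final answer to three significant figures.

F/M ≈ 0.367 d⁻¹

From the SRT design equation V = Y Q (S₀−S) θ_c / [X (1 + k_d θ_c)] = 0.324 × 3320 × (1680 − 24.4) × 21.3 / [1830 × (1 + 0.0703 × 21.3)] = 3.79×10^7 / 4570 = 8300 m³.
Food-to-microorganism ratio F/M = Q S₀ / (V X) = 3320 × 1680 / (8300 × 1830) = 0.3672 d⁻¹.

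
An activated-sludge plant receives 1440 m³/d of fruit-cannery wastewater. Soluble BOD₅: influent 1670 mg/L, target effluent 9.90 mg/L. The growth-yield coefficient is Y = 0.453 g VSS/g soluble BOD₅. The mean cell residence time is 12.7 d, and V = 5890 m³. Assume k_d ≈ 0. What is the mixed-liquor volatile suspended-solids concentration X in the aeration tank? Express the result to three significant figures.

X ≈ 2330 mg/L

Without decay, X = Y Q (S₀−S) θ_c / V = 0.453 × 1440 × (1670 − 9.90) × 12.7 / 5890 = 2335 mg/L.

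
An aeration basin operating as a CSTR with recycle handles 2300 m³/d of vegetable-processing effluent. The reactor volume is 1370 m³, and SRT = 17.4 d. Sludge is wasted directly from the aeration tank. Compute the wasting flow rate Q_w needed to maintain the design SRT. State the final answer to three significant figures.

Q_w ≈ 78.7 m³/d

With mixed-liquor wasting, θ_c = V/Q_w, so Q_w = V/θ_c = 1370/17.4 = 78.74 m³/d.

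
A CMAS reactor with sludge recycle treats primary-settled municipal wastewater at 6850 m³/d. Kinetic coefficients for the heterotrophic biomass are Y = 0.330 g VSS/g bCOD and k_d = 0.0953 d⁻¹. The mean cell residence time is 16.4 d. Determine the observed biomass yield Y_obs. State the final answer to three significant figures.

Y_obs ≈ 0.129 g VSS/g bCOD

Correct the yield for decay: Y_obs = Y/(1 + k_d θ_c) = 0.330 / (1 + 0.0953 × 16.4) = 0.330 / 2.563 = 0.1288.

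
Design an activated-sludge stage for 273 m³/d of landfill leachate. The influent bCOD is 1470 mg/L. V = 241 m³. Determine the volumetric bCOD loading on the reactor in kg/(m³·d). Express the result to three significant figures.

L_v ≈ 1.67 kg bCOD/(m³·d)

Volumetric loading L_v = Q·S₀ / V = 273 × 1470 g/m³ / 241.0 m³ = 1665 g/(m³·d) = 1.665 kg bCOD/(m³·d).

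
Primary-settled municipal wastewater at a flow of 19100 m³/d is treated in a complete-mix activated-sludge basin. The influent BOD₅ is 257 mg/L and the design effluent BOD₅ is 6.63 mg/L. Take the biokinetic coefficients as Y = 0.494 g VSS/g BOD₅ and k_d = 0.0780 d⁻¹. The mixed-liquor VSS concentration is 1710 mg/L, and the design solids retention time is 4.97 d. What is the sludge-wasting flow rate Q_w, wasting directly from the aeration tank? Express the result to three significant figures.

Rearranging the biomass balance for a CMAS with decay, V = Y·Q·ΔS·θ_c / [X·(1+k_d θ_c)] = 0.494 × 19100 × (257 − 6.63) × 4.97 / [1710 × (1 + 0.0780 × 4.97)] = 1.17×10^7 / 2373 = 4948 m³.
For wasting at MLVSS concentration, Q_w = V/θ_c = 4948/4.97 = 995.6 m³/d.

Q_w ≈ 996 m³/d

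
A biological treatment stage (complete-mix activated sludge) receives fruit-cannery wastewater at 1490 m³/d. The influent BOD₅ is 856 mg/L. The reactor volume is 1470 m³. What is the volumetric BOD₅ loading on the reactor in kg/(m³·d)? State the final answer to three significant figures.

Applied BOD₅ load per unit volume = Q·S₀/V = (1490 × 856/1000)/1470 = 0.8676 kg BOD₅·m⁻³·d⁻¹.

L_v ≈ 0.868 kg BOD₅/(m³·d)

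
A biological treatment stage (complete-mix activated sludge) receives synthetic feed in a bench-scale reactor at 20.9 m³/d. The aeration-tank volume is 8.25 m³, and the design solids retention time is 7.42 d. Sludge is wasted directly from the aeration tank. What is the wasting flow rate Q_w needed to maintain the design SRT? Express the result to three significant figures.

With mixed-liquor wasting, θ_c = V/Q_w, so Q_w = V/θ_c = 8.250/7.42 = 1.112 m³/d.

Q_w ≈ 1.11 m³/d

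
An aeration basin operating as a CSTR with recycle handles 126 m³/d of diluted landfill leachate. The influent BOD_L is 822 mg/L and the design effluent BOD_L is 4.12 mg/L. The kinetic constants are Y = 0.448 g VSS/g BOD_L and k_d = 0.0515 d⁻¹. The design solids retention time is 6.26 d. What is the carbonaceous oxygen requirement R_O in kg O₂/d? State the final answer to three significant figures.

R_O ≈ 53.5 kg O₂/d

Observed yield with endogenous decay: Y_obs = Y / (1 + k_d·θ_c) = 0.448 / (1 + 0.0515 × 6.26) = 0.448 / 1.322 = 0.3388 g VSS/g BOD_L.
Substrate removed = Q·(S₀ − S) = 126 m³/d × (822 − 4.12) g/m³ = 1.03×10^5 g/d = 103.1 kg/d.
P_X = Y_obs·Q·(S₀ − S) = 0.3388 × 103.1 = 34.91 kg VSS/d.
R_O = Q·ΔS − 1.42 P_X = 103.1 − 49.58 = 53.48 kg O₂/d.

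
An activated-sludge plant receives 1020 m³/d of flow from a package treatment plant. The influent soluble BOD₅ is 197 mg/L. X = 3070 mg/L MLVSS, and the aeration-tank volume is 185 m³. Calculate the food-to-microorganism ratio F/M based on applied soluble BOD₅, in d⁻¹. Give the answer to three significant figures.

F/M ≈ 0.354 d⁻¹

F/M = applied load / biomass = Q·S₀/(V·X) = 1020 × 197 / (185.0 × 3070) = 0.3538 d⁻¹.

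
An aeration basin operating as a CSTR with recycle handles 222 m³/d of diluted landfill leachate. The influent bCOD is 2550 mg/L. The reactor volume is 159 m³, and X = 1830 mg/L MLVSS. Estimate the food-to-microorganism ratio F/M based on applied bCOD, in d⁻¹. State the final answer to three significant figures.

F/M ≈ 1.95 d⁻¹

F/M = Q·S₀ / (V·X) = 222 × 2550 / (159.0 × 1830) = 1.946 g bCOD·(g VSS·d)⁻¹.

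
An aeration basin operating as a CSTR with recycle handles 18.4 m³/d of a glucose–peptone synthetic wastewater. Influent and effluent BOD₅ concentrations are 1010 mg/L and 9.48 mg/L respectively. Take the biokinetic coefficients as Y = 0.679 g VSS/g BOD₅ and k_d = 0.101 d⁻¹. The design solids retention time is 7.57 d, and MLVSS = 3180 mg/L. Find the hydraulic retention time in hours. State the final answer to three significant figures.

τ ≈ 22.0 h

From the SRT design equation V = Y Q (S₀−S) θ_c / [X (1 + k_d θ_c)] = 0.679 × 18.4 × (1010 − 9.48) × 7.57 / [3180 × (1 + 0.101 × 7.57)] = 9.46×10^4 / 5611 = 16.86 m³.
τ = V/Q = 16.86/18.4 = 0.9165 d, or 22.00 h.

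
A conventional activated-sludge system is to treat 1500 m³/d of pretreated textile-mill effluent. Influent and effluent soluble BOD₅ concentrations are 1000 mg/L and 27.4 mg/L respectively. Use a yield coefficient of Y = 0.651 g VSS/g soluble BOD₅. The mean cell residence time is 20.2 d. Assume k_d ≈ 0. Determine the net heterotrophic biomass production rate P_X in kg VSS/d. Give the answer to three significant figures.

P_X ≈ 950 kg VSS/d

Since k_d ≈ 0, Y_obs = Y = 0.651 g VSS/g soluble BOD₅.
Mass of soluble BOD₅ removed per day: Q(S₀ − S) = 1500 × 972.6 g/m³ = 1459 kg/d.
Biomass produced: P_X = Y_obs·Q·ΔS = 0.6510 × 1459 ≈ 949.7 kg VSS/d.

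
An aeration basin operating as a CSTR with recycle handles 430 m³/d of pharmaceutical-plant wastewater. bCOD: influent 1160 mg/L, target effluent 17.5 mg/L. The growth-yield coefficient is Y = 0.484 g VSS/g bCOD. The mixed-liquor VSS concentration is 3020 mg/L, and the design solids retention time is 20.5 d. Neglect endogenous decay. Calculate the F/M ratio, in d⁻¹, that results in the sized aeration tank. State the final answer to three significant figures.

V·X = Y·Q·ΔS·θ_c gives V = 0.484 × 430 × (1160 − 17.5) × 20.5 / 3020 = 1614 m³.
Food-to-microorganism ratio F/M = Q S₀ / (V X) = 430 × 1160 / (1614 × 3020) = 0.1023 d⁻¹.

F/M ≈ 0.102 d⁻¹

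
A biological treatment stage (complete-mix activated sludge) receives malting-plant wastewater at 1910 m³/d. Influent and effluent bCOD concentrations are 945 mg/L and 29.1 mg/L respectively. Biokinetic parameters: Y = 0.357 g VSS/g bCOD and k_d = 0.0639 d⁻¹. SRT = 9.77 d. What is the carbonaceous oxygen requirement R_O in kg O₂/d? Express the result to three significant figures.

R_O ≈ 1200 kg O₂/d

Y_obs = Y / (1 + k_d θ_c) = 0.357 / (1 + 0.0639 × 9.77) = 0.357 / 1.624 = 0.2198.
ΔS = 945 − 29.1 = 915.9 mg/L, so the substrate removal rate is 1910 × 915.9/1000 = 1749 kg bCOD/d.
Net sludge production P_X = 0.2198 × 1749 = 384.5 kg VSS/d.
Carbonaceous O₂ demand = substrate oxidised − cell-mass equivalent = 1749 − 1.42 × 384.5 = 1203 kg O₂/d.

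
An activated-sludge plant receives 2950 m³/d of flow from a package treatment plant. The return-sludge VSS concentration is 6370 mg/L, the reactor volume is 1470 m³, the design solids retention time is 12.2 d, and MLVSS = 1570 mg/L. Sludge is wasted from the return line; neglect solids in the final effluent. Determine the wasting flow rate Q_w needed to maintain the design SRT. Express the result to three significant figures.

Q_w ≈ 29.7 m³/d

Q_w = (V·X)/(θ_c X_r) = 1470 × 1570 / (12.2 × 6370) = 29.70 m³/d.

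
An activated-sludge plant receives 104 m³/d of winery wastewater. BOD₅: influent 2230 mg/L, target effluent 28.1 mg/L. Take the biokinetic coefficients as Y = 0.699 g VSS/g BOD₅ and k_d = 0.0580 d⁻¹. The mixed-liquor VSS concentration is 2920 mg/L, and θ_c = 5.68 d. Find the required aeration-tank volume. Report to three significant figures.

From the SRT design equation V = Y Q (S₀−S) θ_c / [X (1 + k_d θ_c)] = 0.699 × 104 × (2230 − 28.1) × 5.68 / [2920 × (1 + 0.0580 × 5.68)] = 9.09×10^5 / 3882 = 234.2 m³.

V ≈ 234 m³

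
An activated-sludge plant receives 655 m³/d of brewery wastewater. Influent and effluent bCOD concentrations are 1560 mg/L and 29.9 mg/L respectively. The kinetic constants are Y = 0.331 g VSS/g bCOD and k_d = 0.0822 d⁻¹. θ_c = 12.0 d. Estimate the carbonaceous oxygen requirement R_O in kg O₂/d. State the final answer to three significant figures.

R_O ≈ 765 kg O₂/d

Correct the yield for decay: Y_obs = Y/(1 + k_d θ_c) = 0.331 / (1 + 0.0822 × 12.0) = 0.331 / 1.986 = 0.1666.
ΔS = 1560 − 29.9 = 1530 mg/L, so the substrate removal rate is 655 × 1530/1000 = 1002 kg bCOD/d.
P_X = Y_obs·Q·(S₀ − S) = 0.1666 × 1002 = 167.0 kg VSS/d.
Carbonaceous O₂ demand = substrate oxidised − cell-mass equivalent = 1002 − 1.42 × 167.0 = 765.1 kg O₂/d.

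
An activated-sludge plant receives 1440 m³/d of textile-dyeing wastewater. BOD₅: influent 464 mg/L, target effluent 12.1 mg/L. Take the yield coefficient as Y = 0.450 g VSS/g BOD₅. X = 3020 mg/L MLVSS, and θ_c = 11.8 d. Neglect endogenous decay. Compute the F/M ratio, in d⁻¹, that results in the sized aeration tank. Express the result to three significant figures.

V·X = Y·Q·ΔS·θ_c gives V = 0.450 × 1440 × (464 − 12.1) × 11.8 / 3020 = 1144 m³.
F/M = Q·S₀ / (V·X) = 1440 × 464 / (1144 × 3020) = 0.1934 g BOD₅·(g VSS·d)⁻¹.

F/M ≈ 0.193 d⁻¹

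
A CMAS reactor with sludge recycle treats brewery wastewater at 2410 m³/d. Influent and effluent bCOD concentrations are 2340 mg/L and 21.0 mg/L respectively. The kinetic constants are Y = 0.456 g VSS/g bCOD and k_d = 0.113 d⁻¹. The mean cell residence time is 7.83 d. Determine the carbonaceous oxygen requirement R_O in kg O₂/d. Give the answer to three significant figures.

R_O ≈ 3670 kg O₂/d

The observed yield is Y_obs = Y/(1 + k_d·θ_c) = 0.456 / (1 + 0.113 × 7.83) = 0.456 / 1.885 = 0.2419 g VSS per g bCOD removed.
Q·(S₀ − S) = 2410 × (2340 − 21.0) × 10⁻³ = 5589 kg/d removed.
Biomass synthesised: P_X = Y_obs × 5589 = 1352 kg VSS/d.
Carbonaceous O₂ demand = substrate oxidised − cell-mass equivalent = 5589 − 1.42 × 1352 = 3669 kg O₂/d.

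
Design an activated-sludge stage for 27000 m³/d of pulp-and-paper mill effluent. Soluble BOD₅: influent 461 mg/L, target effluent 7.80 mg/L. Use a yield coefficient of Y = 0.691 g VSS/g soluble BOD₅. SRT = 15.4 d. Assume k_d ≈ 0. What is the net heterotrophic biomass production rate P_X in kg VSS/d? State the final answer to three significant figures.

P_X ≈ 8460 kg VSS/d

Since k_d ≈ 0, Y_obs = Y = 0.691 g VSS/g soluble BOD₅.
Mass of soluble BOD₅ removed per day: Q(S₀ − S) = 27000 × 453.2 g/m³ = 12236 kg/d.
Biomass produced: P_X = Y_obs·Q·ΔS = 0.6910 × 12236 ≈ 8455 kg VSS/d.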